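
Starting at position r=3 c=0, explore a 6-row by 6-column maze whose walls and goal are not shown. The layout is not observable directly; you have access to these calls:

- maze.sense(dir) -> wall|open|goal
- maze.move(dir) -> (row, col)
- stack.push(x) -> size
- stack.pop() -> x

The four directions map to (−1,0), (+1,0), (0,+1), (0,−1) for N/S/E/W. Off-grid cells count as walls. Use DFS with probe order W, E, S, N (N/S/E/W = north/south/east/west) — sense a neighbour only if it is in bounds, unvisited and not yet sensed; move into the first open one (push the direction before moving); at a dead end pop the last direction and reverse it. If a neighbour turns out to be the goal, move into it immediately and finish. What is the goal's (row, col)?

·→ maze.sense(dir=east)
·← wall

·→ maze.sense(dir=south)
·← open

·→ stack.push(x=south)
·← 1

·→ maze.move(dir=south)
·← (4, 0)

·→ maze.sense(dir=east)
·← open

·→ stack.push(x=east)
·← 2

·→ maze.move(dir=east)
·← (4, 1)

·→ maze.sense(dir=east)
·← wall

·→ maze.sense(dir=south)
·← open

·→ stack.push(x=south)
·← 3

·→ maze.move(dir=south)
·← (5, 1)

·→ maze.sense(dir=west)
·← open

·→ stack.push(x=west)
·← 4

·→ maze.move(dir=west)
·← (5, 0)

·→ stack.pop()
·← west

·→ maze.move(dir=east)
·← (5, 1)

·→ maze.sense(dir=east)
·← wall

·→ stack.pop()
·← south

·→ maze.move(dir=north)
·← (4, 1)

·→ stack.pop()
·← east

·→ maze.move(dir=west)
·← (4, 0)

·→ stack.pop()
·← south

·→ maze.move(dir=north)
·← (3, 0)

·→ maze.sense(dir=north)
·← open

·→ stack.push(x=north)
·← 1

·→ maze.move(dir=north)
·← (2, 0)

·→ maze.sense(dir=east)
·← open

·→ stack.push(x=east)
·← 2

·→ maze.move(dir=east)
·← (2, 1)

·→ maze.sense(dir=east)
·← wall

·→ maze.sense(dir=north)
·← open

·→ stack.push(x=north)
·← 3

·→ maze.move(dir=north)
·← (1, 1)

·→ maze.sense(dir=west)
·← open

·→ stack.push(x=west)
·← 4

·→ maze.move(dir=west)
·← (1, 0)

·→ maze.sense(dir=north)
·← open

·→ stack.push(x=north)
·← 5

·→ maze.move(dir=north)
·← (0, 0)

·→ maze.sense(dir=east)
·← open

·→ stack.push(x=east)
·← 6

·→ maze.move(dir=east)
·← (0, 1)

·→ maze.sense(dir=east)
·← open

·→ stack.push(x=east)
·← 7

·→ maze.move(dir=east)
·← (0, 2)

·→ maze.sense(dir=east)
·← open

·→ stack.push(x=east)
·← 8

·→ maze.move(dir=east)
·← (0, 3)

·→ maze.sense(dir=east)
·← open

·→ stack.push(x=east)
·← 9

·→ maze.move(dir=east)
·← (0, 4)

·→ maze.sense(dir=east)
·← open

·→ stack.push(x=east)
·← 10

·→ maze.move(dir=east)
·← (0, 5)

·→ maze.sense(dir=south)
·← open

·→ stack.push(x=south)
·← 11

·→ maze.move(dir=south)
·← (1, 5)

·→ maze.sense(dir=west)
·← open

·→ stack.push(x=west)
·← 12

·→ maze.move(dir=west)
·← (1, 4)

·→ maze.sense(dir=west)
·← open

·→ stack.push(x=west)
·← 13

·→ maze.move(dir=west)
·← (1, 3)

·→ maze.sense(dir=west)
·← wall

·→ maze.sense(dir=south)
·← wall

·→ stack.pop()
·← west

·→ maze.move(dir=east)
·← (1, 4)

·→ maze.sense(dir=south)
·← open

·→ stack.push(x=south)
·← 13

·→ maze.move(dir=south)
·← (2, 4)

·→ maze.sense(dir=east)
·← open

·→ stack.push(x=east)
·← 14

·→ maze.move(dir=east)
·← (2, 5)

·→ maze.sense(dir=south)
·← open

·→ stack.push(x=south)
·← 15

·→ maze.move(dir=south)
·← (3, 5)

·→ maze.sense(dir=west)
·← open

·→ stack.push(x=west)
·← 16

·→ maze.move(dir=west)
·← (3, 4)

·→ maze.sense(dir=west)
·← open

·→ stack.push(x=west)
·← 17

·→ maze.move(dir=west)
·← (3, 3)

·→ maze.sense(dir=west)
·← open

·→ stack.push(x=west)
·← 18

·→ maze.move(dir=west)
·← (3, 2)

·→ stack.pop()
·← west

·→ maze.move(dir=east)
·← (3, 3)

·→ maze.sense(dir=south)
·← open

·→ stack.push(x=south)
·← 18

·→ maze.move(dir=south)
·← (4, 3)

·→ maze.sense(dir=east)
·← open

·→ stack.push(x=east)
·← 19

·→ maze.move(dir=east)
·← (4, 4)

·→ maze.sense(dir=east)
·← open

·→ stack.push(x=east)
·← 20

·→ maze.move(dir=east)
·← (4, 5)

·→ maze.sense(dir=south)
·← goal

·→ maze.move(dir=south)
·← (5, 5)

Answer: (5, 5)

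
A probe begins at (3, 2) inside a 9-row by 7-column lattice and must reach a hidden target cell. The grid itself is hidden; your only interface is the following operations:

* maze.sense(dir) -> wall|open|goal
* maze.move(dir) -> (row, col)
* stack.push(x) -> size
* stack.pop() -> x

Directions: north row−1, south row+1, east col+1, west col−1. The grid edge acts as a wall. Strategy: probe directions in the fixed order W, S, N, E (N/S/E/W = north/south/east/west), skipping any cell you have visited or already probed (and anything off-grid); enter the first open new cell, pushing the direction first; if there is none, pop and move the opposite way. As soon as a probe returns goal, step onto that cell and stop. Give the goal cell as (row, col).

% 1. maze.sense(dir='west') ~> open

% 2. stack.push(x='west') ~> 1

% 3. maze.move(dir='west') ~> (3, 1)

% 4. maze.sense(dir='west') ~> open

% 5. stack.push(x='west') ~> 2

% 6. maze.move(dir='west') ~> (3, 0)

% 7. maze.sense(dir='south') ~> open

% 8. stack.push(x='south') ~> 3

% 9. maze.move(dir='south') ~> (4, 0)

% 10. maze.sense(dir='south') ~> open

% 11. stack.push(x='south') ~> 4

% 12. maze.move(dir='south') ~> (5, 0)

% 13. maze.sense(dir='south') ~> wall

% 14. maze.sense(dir='east') ~> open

% 15. stack.push(x='east') ~> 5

% 16. maze.move(dir='east') ~> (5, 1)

% 17. maze.sense(dir='south') ~> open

% 18. stack.push(x='south') ~> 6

% 19. maze.move(dir='south') ~> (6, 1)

% 20. maze.sense(dir='south') ~> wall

% 21. maze.sense(dir='east') ~> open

% 22. stack.push(x='east') ~> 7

% 23. maze.move(dir='east') ~> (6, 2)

% 24. maze.sense(dir='south') ~> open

% 25. stack.push(x='south') ~> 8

% 26. maze.move(dir='south') ~> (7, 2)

% 27. maze.sense(dir='south') ~> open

% 28. stack.push(x='south') ~> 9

% 29. maze.move(dir='south') ~> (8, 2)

% 30. maze.sense(dir='west') ~> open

% 31. stack.push(x='west') ~> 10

% 32. maze.move(dir='west') ~> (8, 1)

% 33. maze.sense(dir='west') ~> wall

% 34. stack.pop() ~> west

% 35. maze.move(dir='east') ~> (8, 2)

% 36. maze.sense(dir='east') ~> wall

% 37. stack.pop() ~> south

% 38. maze.move(dir='north') ~> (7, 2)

% 39. maze.sense(dir='east') ~> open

% 40. stack.push(x='east') ~> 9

% 41. maze.move(dir='east') ~> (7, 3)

% 42. maze.sense(dir='north') ~> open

% 43. stack.push(x='north') ~> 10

% 44. maze.move(dir='north') ~> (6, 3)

% 45. maze.sense(dir='north') ~> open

% 46. stack.push(x='north') ~> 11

% 47. maze.move(dir='north') ~> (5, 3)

% 48. maze.sense(dir='west') ~> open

% 49. stack.push(x='west') ~> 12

% 50. maze.move(dir='west') ~> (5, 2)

% 51. maze.sense(dir='north') ~> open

% 52. stack.push(x='north') ~> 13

% 53. maze.move(dir='north') ~> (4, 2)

% 54. maze.sense(dir='west') ~> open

% 55. stack.push(x='west') ~> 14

% 56. maze.move(dir='west') ~> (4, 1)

% 57. stack.pop() ~> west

% 58. maze.move(dir='east') ~> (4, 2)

% 59. maze.sense(dir='east') ~> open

% 60. stack.push(x='east') ~> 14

% 61. maze.move(dir='east') ~> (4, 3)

% 62. maze.sense(dir='north') ~> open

% 63. stack.push(x='north') ~> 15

% 64. maze.move(dir='north') ~> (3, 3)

% 65. maze.sense(dir='north') ~> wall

% 66. maze.sense(dir='east') ~> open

% 67. stack.push(x='east') ~> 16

% 68. maze.move(dir='east') ~> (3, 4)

% 69. maze.sense(dir='south') ~> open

% 70. stack.push(x='south') ~> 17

% 71. maze.move(dir='south') ~> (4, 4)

% 72. maze.sense(dir='south') ~> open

% 73. stack.push(x='south') ~> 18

% 74. maze.move(dir='south') ~> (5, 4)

% 75. maze.sense(dir='south') ~> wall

% 76. maze.sense(dir='east') ~> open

% 77. stack.push(x='east') ~> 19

% 78. maze.move(dir='east') ~> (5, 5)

% 79. maze.sense(dir='south') ~> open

% 80. stack.push(x='south') ~> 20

% 81. maze.move(dir='south') ~> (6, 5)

% 82. maze.sense(dir='south') ~> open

% 83. stack.push(x='south') ~> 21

% 84. maze.move(dir='south') ~> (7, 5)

% 85. maze.sense(dir='west') ~> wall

% 86. maze.sense(dir='south') ~> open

% 87. stack.push(x='south') ~> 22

% 88. maze.move(dir='south') ~> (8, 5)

% 89. maze.sense(dir='west') ~> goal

% 90. maze.move(dir='west') ~> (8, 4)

Answer: (8, 4)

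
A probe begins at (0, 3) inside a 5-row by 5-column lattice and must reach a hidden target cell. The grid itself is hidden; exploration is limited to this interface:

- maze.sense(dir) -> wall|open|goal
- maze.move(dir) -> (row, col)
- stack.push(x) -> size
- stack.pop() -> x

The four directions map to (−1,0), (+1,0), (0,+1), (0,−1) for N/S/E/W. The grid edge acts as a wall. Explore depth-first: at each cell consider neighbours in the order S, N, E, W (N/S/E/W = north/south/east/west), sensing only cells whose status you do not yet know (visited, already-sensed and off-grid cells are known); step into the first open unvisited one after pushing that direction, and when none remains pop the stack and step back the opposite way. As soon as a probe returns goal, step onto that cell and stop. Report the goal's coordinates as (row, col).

% maze.sense dir=south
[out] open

% stack.push x=south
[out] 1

% maze.move dir=south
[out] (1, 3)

% maze.sense dir=south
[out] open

% stack.push x=south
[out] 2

% maze.move dir=south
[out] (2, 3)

% maze.sense dir=south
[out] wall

% maze.sense dir=east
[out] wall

% maze.sense dir=west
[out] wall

% stack.pop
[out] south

% maze.move dir=north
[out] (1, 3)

% maze.sense dir=east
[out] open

% stack.push x=east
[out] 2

% maze.move dir=east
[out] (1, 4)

% maze.sense dir=north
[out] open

% stack.push x=north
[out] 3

% maze.move dir=north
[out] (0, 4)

% stack.pop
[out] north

% maze.move dir=south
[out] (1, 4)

% stack.pop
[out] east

% maze.move dir=west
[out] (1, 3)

% maze.sense dir=west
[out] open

% stack.push x=west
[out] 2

% maze.move dir=west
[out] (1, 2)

% maze.sense dir=north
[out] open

% stack.push x=north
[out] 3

% maze.move dir=north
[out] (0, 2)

% maze.sense dir=west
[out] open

% stack.push x=west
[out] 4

% maze.move dir=west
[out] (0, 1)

% maze.sense dir=south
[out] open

% stack.push x=south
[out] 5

% maze.move dir=south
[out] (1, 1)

% maze.sense dir=south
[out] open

% stack.push x=south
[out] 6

% maze.move dir=south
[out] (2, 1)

% maze.sense dir=south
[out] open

% stack.push x=south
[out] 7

% maze.move dir=south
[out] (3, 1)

% maze.sense dir=south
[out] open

% stack.push x=south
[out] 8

% maze.move dir=south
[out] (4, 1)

% maze.sense dir=east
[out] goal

% maze.move dir=east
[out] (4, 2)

Answer: (4, 2)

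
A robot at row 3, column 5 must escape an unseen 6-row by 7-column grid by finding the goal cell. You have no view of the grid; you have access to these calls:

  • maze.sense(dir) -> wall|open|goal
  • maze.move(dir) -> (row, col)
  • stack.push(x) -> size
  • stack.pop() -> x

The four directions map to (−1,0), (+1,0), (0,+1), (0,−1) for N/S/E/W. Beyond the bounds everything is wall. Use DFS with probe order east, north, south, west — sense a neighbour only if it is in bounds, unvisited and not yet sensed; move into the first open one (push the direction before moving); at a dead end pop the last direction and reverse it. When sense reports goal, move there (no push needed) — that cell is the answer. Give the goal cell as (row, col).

! sense(dir='east') : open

! push(x='east') : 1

! move(dir='east') : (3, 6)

! sense(dir='north') : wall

! sense(dir='south') : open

! push(x='south') : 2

! move(dir='south') : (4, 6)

! sense(dir='south') : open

! push(x='south') : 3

! move(dir='south') : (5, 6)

! sense(dir='west') : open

! push(x='west') : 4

! move(dir='west') : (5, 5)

! sense(dir='north') : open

! push(x='north') : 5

! move(dir='north') : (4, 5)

! sense(dir='west') : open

! push(x='west') : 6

! move(dir='west') : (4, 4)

! sense(dir='north') : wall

! sense(dir='south') : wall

! sense(dir='west') : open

! push(x='west') : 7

! move(dir='west') : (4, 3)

! sense(dir='north') : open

! push(x='north') : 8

! move(dir='north') : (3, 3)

! sense(dir='north') : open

! push(x='north') : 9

! move(dir='north') : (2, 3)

! sense(dir='east') : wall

! sense(dir='north') : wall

! sense(dir='west') : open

! push(x='west') : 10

! move(dir='west') : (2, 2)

! sense(dir='north') : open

! push(x='north') : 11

! move(dir='north') : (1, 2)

! sense(dir='north') : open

! push(x='north') : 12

! move(dir='north') : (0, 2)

! sense(dir='east') : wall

! sense(dir='west') : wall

! pop() : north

! move(dir='south') : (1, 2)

! sense(dir='west') : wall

! pop() : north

! move(dir='south') : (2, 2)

! sense(dir='south') : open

! push(x='south') : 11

! move(dir='south') : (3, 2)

! sense(dir='south') : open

! push(x='south') : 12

! move(dir='south') : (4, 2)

! sense(dir='south') : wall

! sense(dir='west') : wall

! pop() : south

! move(dir='north') : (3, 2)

! sense(dir='west') : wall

! pop() : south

! move(dir='north') : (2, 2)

! sense(dir='west') : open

! push(x='west') : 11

! move(dir='west') : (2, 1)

! sense(dir='west') : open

! push(x='west') : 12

! move(dir='west') : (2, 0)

! sense(dir='north') : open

! push(x='north') : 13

! move(dir='north') : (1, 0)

! sense(dir='north') : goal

! move(dir='north') : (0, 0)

Answer: (0, 0)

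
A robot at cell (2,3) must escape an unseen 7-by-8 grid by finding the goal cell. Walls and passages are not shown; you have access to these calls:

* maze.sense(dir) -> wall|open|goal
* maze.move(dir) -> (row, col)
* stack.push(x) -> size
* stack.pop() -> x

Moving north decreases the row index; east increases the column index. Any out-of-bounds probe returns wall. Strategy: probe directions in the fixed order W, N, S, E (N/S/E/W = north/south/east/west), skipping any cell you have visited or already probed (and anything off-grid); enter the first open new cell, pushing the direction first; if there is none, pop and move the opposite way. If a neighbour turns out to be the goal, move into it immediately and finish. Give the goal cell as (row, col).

I run sense using dir→west, and observe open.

Calling push using x→west, and see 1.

I invoke move using dir→west, and get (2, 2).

Calling sense using dir→west, giving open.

Next I call push using x→west, : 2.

I run move using dir→west, giving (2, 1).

Then sense using dir→west, : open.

Invoking push using x→west, which returns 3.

Next I call move using dir→west, yielding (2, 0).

Now I run sense using dir→north, and get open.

Now I run push using x→north, yielding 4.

Next I call move using dir→north, → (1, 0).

Invoking sense using dir→north, → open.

I use push using x→north, and observe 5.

I call move using dir→north, and see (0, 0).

I use sense using dir→east, and see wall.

Calling pop(), and see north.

I invoke move using dir→south, yielding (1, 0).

Now I run sense using dir→east, → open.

I try push using x→east, and see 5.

I use move using dir→east, yielding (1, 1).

Using sense using dir→east, — result: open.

Next I call push using x→east, → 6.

Invoking move using dir→east, and observe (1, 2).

Calling sense using dir→north, and observe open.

Calling push using x→north, → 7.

Using move using dir→north, and observe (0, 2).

Using sense using dir→east, → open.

Next I call push using x→east, giving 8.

Invoking move using dir→east, and observe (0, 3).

I try sense using dir→south, which returns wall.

Using sense using dir→east, → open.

I run push using x→east, → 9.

Now I run move using dir→east, → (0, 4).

Calling sense using dir→south, which returns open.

Next I call push using x→south, : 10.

Now I run move using dir→south, which returns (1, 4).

Next I call sense using dir→south, giving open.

Using push using x→south, : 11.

I use move using dir→south, : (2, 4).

I try sense using dir→south, — result: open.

I call push using x→south, : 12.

I run move using dir→south, and see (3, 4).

Invoking sense using dir→west, yielding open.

Invoking push using x→west, which returns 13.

I call move using dir→west, giving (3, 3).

I call sense using dir→west, and see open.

I run push using x→west, and observe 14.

Now I run move using dir→west, which returns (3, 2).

Next I call sense using dir→west, yielding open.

Calling push using x→west, — result: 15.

Using move using dir→west, and get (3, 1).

Invoking sense using dir→west, : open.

Using push using x→west, and get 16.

Using move using dir→west, : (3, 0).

Using sense using dir→south, — result: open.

Calling push using x→south, : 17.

Then move using dir→south, → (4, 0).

Using sense using dir→south, giving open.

I invoke push using x→south, and see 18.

Then move using dir→south, yielding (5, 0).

Using sense using dir→south, and see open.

Calling push using x→south, → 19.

Calling move using dir→south, which returns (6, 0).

I use sense using dir→east, and observe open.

I invoke push using x→east, and observe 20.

I use move using dir→east, and get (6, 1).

I use sense using dir→north, giving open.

Invoking push using x→north, → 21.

Invoking move using dir→north, giving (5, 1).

I try sense using dir→north, and see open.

Then push using x→north, → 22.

Then move using dir→north, : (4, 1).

I invoke sense using dir→east, and get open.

I invoke push using x→east, yielding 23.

Next I call move using dir→east, and observe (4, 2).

Using sense using dir→south, yielding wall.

Then sense using dir→east, giving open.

I call push using x→east, → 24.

Invoking move using dir→east, and get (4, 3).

I try sense using dir→south, → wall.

Calling sense using dir→east, and observe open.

Invoking push using x→east, → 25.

Calling move using dir→east, and see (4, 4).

I try sense using dir→south, giving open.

I call push using x→south, : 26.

Calling move using dir→south, giving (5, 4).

Then sense using dir→south, — result: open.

Using push using x→south, : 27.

Now I run move using dir→south, giving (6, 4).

Calling sense using dir→west, yielding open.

I call push using x→west, and see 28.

Then move using dir→west, giving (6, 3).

I invoke sense using dir→west, which returns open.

Now I run push using x→west, yielding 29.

Now I run move using dir→west, — result: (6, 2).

Using pop(), yielding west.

Using move using dir→east, — result: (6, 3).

Now I run pop, which returns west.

I call move using dir→east, giving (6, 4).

Now I run sense using dir→east, and see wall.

Then pop, — result: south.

I try move using dir→north, giving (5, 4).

Then sense using dir→east, → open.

Now I run push using x→east, and get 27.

Using move using dir→east, : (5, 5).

I use sense using dir→north, yielding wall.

Using sense using dir→east, : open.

Calling push using x→east, which returns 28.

I try move using dir→east, → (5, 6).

I run sense using dir→north, — result: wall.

I call sense using dir→south, and get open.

Using push using x→south, and get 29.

Then move using dir→south, giving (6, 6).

Using sense using dir→east, — result: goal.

Then move using dir→east, and get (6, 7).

Answer: (6, 7)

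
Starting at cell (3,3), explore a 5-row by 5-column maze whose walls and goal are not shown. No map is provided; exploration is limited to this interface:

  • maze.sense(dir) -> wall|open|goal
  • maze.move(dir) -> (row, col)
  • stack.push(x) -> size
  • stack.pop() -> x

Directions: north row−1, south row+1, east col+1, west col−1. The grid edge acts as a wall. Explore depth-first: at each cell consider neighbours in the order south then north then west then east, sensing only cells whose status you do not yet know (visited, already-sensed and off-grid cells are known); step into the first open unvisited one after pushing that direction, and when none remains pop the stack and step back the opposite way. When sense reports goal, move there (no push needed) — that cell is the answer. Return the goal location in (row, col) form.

>> maze.sense(dir=south)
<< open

>> stack.push(x=south)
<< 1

>> maze.move(dir=south)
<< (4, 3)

>> maze.sense(dir=west)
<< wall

>> maze.sense(dir=east)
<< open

>> stack.push(x=east)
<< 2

>> maze.move(dir=east)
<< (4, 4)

>> maze.sense(dir=north)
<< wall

>> stack.pop()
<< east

>> maze.move(dir=west)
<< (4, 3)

>> stack.pop()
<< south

>> maze.move(dir=north)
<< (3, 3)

>> maze.sense(dir=north)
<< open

>> stack.push(x=north)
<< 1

>> maze.move(dir=north)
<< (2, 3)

>> maze.sense(dir=north)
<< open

>> stack.push(x=north)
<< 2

>> maze.move(dir=north)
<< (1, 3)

>> maze.sense(dir=north)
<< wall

>> maze.sense(dir=west)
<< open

>> stack.push(x=west)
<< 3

>> maze.move(dir=west)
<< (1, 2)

>> maze.sense(dir=south)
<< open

>> stack.push(x=south)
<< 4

>> maze.move(dir=south)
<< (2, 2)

>> maze.sense(dir=south)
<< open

>> stack.push(x=south)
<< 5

>> maze.move(dir=south)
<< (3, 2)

>> maze.sense(dir=west)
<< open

>> stack.push(x=west)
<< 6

>> maze.move(dir=west)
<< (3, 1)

>> maze.sense(dir=south)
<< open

>> stack.push(x=south)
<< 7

>> maze.move(dir=south)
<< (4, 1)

>> maze.sense(dir=west)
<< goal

>> maze.move(dir=west)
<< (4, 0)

Answer: (4, 0)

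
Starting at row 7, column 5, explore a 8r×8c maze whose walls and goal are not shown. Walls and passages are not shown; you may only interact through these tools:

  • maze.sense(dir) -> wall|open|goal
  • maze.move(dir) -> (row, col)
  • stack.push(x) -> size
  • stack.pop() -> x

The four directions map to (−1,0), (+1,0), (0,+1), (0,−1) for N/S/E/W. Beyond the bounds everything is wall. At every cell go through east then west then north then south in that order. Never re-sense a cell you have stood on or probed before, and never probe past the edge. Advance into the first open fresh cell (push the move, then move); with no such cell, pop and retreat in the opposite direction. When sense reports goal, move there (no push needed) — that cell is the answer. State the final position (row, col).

Action: maze.sense[dir→east]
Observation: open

Action: stack.push[x→east]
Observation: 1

Action: maze.move[dir→east]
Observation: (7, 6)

Action: maze.sense[dir→east]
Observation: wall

Action: maze.sense[dir→north]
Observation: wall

Action: stack.pop[]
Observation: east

Action: maze.move[dir→west]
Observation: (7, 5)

Action: maze.sense[dir→west]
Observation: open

Action: stack.push[x→west]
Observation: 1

Action: maze.move[dir→west]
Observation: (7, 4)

Action: maze.sense[dir→west]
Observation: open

Action: stack.push[x→west]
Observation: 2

Action: maze.move[dir→west]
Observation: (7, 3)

Action: maze.sense[dir→west]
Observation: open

Action: stack.push[x→west]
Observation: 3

Action: maze.move[dir→west]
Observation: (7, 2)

Action: maze.sense[dir→west]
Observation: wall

Action: maze.sense[dir→north]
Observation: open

Action: stack.push[x→north]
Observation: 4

Action: maze.move[dir→north]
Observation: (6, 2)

Action: maze.sense[dir→east]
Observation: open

Action: stack.push[x→east]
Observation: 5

Action: maze.move[dir→east]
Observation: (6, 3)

Action: maze.sense[dir→east]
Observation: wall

Action: maze.sense[dir→north]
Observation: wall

Action: stack.pop[]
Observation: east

Action: maze.move[dir→west]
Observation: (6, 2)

Action: maze.sense[dir→west]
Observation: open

Action: stack.push[x→west]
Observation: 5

Action: maze.move[dir→west]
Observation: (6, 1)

Action: maze.sense[dir→west]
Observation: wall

Action: maze.sense[dir→north]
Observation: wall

Action: stack.pop[]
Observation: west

Action: maze.move[dir→east]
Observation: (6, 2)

Action: maze.sense[dir→north]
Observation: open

Action: stack.push[x→north]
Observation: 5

Action: maze.move[dir→north]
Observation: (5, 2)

Action: maze.sense[dir→north]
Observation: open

Action: stack.push[x→north]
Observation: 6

Action: maze.move[dir→north]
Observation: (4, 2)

Action: maze.sense[dir→east]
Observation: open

Action: stack.push[x→east]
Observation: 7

Action: maze.move[dir→east]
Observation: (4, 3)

Action: maze.sense[dir→east]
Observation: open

Action: stack.push[x→east]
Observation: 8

Action: maze.move[dir→east]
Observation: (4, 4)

Action: maze.sense[dir→east]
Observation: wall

Action: maze.sense[dir→north]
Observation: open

Action: stack.push[x→north]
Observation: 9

Action: maze.move[dir→north]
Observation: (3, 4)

Action: maze.sense[dir→east]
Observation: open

Action: stack.push[x→east]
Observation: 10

Action: maze.move[dir→east]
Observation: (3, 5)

Action: maze.sense[dir→east]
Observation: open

Action: stack.push[x→east]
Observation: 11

Action: maze.move[dir→east]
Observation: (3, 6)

Action: maze.sense[dir→east]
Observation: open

Action: stack.push[x→east]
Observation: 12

Action: maze.move[dir→east]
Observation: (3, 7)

Action: maze.sense[dir→north]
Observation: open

Action: stack.push[x→north]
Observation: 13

Action: maze.move[dir→north]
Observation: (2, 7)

Action: maze.sense[dir→west]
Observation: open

Action: stack.push[x→west]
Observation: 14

Action: maze.move[dir→west]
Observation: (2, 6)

Action: maze.sense[dir→west]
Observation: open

Action: stack.push[x→west]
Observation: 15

Action: maze.move[dir→west]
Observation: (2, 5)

Action: maze.sense[dir→west]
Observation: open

Action: stack.push[x→west]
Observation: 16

Action: maze.move[dir→west]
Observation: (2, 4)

Action: maze.sense[dir→west]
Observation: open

Action: stack.push[x→west]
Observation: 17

Action: maze.move[dir→west]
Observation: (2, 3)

Action: maze.sense[dir→west]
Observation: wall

Action: maze.sense[dir→north]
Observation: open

Action: stack.push[x→north]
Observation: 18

Action: maze.move[dir→north]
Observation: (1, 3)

Action: maze.sense[dir→east]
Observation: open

Action: stack.push[x→east]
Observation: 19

Action: maze.move[dir→east]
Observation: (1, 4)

Action: maze.sense[dir→east]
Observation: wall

Action: maze.sense[dir→north]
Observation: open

Action: stack.push[x→north]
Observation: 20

Action: maze.move[dir→north]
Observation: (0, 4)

Action: maze.sense[dir→east]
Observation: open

Action: stack.push[x→east]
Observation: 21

Action: maze.move[dir→east]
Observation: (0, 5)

Action: maze.sense[dir→east]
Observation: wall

Action: stack.pop[]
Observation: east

Action: maze.move[dir→west]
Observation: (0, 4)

Action: maze.sense[dir→west]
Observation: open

Action: stack.push[x→west]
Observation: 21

Action: maze.move[dir→west]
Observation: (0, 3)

Action: maze.sense[dir→west]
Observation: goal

Action: maze.move[dir→west]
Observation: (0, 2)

Answer: (0, 2)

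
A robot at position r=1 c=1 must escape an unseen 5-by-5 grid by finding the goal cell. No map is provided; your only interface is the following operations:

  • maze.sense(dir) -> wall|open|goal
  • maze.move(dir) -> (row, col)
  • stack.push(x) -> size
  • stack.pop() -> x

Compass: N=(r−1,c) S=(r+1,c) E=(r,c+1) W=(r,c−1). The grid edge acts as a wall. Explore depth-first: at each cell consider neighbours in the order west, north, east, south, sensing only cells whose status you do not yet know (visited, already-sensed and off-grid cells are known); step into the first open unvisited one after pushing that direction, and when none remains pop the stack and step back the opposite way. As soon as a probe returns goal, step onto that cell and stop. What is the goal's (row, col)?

% maze.sense dir: west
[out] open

% stack.push x: west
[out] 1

% maze.move dir: west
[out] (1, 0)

% maze.sense dir: north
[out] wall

% maze.sense dir: south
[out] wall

% stack.pop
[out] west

% maze.move dir: east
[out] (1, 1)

% maze.sense dir: north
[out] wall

% maze.sense dir: east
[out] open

% stack.push x: east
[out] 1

% maze.move dir: east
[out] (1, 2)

% maze.sense dir: north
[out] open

% stack.push x: north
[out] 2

% maze.move dir: north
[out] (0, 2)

% maze.sense dir: east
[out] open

% stack.push x: east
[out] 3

% maze.move dir: east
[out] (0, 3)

% maze.sense dir: east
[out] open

% stack.push x: east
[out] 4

% maze.move dir: east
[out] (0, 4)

% maze.sense dir: south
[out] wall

% stack.pop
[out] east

% maze.move dir: west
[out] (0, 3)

% maze.sense dir: south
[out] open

% stack.push x: south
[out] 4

% maze.move dir: south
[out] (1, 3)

% maze.sense dir: south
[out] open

% stack.push x: south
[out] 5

% maze.move dir: south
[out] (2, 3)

% maze.sense dir: west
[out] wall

% maze.sense dir: east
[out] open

% stack.push x: east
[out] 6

% maze.move dir: east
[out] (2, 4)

% maze.sense dir: south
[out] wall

% stack.pop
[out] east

% maze.move dir: west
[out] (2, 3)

% maze.sense dir: south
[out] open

% stack.push x: south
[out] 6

% maze.move dir: south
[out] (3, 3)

% maze.sense dir: west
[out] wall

% maze.sense dir: south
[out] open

% stack.push x: south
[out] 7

% maze.move dir: south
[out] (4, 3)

% maze.sense dir: west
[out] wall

% maze.sense dir: east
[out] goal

% maze.move dir: east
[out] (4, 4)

Answer: (4, 4)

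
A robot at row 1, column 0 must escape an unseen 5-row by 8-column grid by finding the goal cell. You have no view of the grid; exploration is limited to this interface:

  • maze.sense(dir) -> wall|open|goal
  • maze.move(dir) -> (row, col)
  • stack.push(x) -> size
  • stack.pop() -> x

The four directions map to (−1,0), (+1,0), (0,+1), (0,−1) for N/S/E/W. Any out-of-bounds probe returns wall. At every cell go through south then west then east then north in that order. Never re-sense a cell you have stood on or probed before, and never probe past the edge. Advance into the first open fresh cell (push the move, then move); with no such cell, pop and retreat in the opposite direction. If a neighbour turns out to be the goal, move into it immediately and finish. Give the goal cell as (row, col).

Calling maze.sense on dir=south, and get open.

I try stack.push on x=south, and get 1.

I invoke maze.move on dir=south, and observe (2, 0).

I run maze.sense on dir=south, giving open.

Using stack.push on x=south, — result: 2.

Then maze.move on dir=south, yielding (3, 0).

Now I run maze.sense on dir=south, — result: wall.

I call maze.sense on dir=east, : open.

Calling stack.push on x=east, and observe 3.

I use maze.move on dir=east, and see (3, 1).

Then maze.sense on dir=south, and observe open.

I run stack.push on x=south, and see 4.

Then maze.move on dir=south, : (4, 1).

Calling maze.sense on dir=east, — result: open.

Then stack.push on x=east, and see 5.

Next I call maze.move on dir=east, : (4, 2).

Next I call maze.sense on dir=east, giving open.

I invoke stack.push on x=east, giving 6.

I try maze.move on dir=east, : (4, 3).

Calling maze.sense on dir=east, and see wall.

I try maze.sense on dir=north, : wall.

I invoke stack.pop, and get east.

I run maze.move on dir=west, which returns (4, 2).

I try maze.sense on dir=north, and see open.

I try stack.push on x=north, yielding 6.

Then maze.move on dir=north, → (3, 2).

Then maze.sense on dir=north, yielding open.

I run stack.push on x=north, and see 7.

Invoking maze.move on dir=north, → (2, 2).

I use maze.sense on dir=west, : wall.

I call maze.sense on dir=east, giving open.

I call stack.push on x=east, — result: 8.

Calling maze.move on dir=east, and see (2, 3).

Invoking maze.sense on dir=east, yielding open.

I try stack.push on x=east, and observe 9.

Invoking maze.move on dir=east, which returns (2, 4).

Now I run maze.sense on dir=south, and observe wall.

I call maze.sense on dir=east, and observe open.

Invoking stack.push on x=east, and get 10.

I try maze.move on dir=east, yielding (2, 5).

I try maze.sense on dir=south, yielding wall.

Calling maze.sense on dir=east, yielding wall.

I invoke maze.sense on dir=north, → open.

I use stack.push on x=north, : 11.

Invoking maze.move on dir=north, → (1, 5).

I try maze.sense on dir=west, : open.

Next I call stack.push on x=west, — result: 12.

I try maze.move on dir=west, giving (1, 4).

I call maze.sense on dir=west, : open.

Invoking stack.push on x=west, : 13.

Next I call maze.move on dir=west, : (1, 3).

I run maze.sense on dir=west, which returns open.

I call stack.push on x=west, and get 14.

I try maze.move on dir=west, → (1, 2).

Calling maze.sense on dir=west, — result: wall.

I try maze.sense on dir=north, and observe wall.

Invoking stack.pop(), — result: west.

Now I run maze.move on dir=east, — result: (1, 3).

I invoke maze.sense on dir=north, and observe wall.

I try stack.pop, → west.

Then maze.move on dir=east, yielding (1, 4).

Invoking maze.sense on dir=north, → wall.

I use stack.pop(), yielding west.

I invoke maze.move on dir=east, and observe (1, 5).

Now I run maze.sense on dir=east, yielding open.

I call stack.push on x=east, giving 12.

I run maze.move on dir=east, — result: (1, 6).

I try maze.sense on dir=east, → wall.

I try maze.sense on dir=north, yielding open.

Next I call stack.push on x=north, which returns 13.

Calling maze.move on dir=north, which returns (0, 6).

Invoking maze.sense on dir=west, giving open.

Invoking stack.push on x=west, : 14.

Invoking maze.move on dir=west, giving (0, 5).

I use stack.pop(), giving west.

I invoke maze.move on dir=east, and get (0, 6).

Then maze.sense on dir=east, : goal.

Then maze.move on dir=east, : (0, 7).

Answer: (0, 7)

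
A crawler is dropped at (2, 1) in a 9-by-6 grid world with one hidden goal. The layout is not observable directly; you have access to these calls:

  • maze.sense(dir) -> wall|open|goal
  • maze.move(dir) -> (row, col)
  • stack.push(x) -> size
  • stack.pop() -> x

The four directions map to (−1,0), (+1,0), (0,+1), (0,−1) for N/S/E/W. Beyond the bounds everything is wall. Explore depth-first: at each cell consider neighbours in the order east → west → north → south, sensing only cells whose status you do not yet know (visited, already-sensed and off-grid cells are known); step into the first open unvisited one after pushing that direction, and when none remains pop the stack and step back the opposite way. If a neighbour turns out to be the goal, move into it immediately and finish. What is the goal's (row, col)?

>> maze.sense(dir: east)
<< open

>> stack.push(x: east)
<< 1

>> maze.move(dir: east)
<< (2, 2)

>> maze.sense(dir: east)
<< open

>> stack.push(x: east)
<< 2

>> maze.move(dir: east)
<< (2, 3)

>> maze.sense(dir: east)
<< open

>> stack.push(x: east)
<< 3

>> maze.move(dir: east)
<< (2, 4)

>> maze.sense(dir: east)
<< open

>> stack.push(x: east)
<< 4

>> maze.move(dir: east)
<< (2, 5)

>> maze.sense(dir: north)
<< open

>> stack.push(x: north)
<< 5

>> maze.move(dir: north)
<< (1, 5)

>> maze.sense(dir: west)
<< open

>> stack.push(x: west)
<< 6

>> maze.move(dir: west)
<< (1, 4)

>> maze.sense(dir: west)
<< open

>> stack.push(x: west)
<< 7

>> maze.move(dir: west)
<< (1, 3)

>> maze.sense(dir: west)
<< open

>> stack.push(x: west)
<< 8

>> maze.move(dir: west)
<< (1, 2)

>> maze.sense(dir: west)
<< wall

>> maze.sense(dir: north)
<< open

>> stack.push(x: north)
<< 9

>> maze.move(dir: north)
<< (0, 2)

>> maze.sense(dir: east)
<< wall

>> maze.sense(dir: west)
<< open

>> stack.push(x: west)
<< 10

>> maze.move(dir: west)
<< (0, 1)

>> maze.sense(dir: west)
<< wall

>> stack.pop()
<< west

>> maze.move(dir: east)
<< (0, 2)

>> stack.pop()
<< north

>> maze.move(dir: south)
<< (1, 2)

>> stack.pop()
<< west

>> maze.move(dir: east)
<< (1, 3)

>> stack.pop()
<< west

>> maze.move(dir: east)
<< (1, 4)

>> maze.sense(dir: north)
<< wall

>> stack.pop()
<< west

>> maze.move(dir: east)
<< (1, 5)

>> maze.sense(dir: north)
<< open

>> stack.push(x: north)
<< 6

>> maze.move(dir: north)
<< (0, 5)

>> stack.pop()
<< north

>> maze.move(dir: south)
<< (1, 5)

>> stack.pop()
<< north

>> maze.move(dir: south)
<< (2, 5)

>> maze.sense(dir: south)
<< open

>> stack.push(x: south)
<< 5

>> maze.move(dir: south)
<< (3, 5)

>> maze.sense(dir: west)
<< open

>> stack.push(x: west)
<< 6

>> maze.move(dir: west)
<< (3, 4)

>> maze.sense(dir: west)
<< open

>> stack.push(x: west)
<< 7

>> maze.move(dir: west)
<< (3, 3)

>> maze.sense(dir: west)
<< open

>> stack.push(x: west)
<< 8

>> maze.move(dir: west)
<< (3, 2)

>> maze.sense(dir: west)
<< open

>> stack.push(x: west)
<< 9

>> maze.move(dir: west)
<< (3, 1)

>> maze.sense(dir: west)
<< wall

>> maze.sense(dir: south)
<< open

>> stack.push(x: south)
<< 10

>> maze.move(dir: south)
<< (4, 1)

>> maze.sense(dir: east)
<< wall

>> maze.sense(dir: west)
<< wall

>> maze.sense(dir: south)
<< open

>> stack.push(x: south)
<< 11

>> maze.move(dir: south)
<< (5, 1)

>> maze.sense(dir: east)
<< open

>> stack.push(x: east)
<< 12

>> maze.move(dir: east)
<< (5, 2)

>> maze.sense(dir: east)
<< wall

>> maze.sense(dir: south)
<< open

>> stack.push(x: south)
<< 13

>> maze.move(dir: south)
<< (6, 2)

>> maze.sense(dir: east)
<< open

>> stack.push(x: east)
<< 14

>> maze.move(dir: east)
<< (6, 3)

>> maze.sense(dir: east)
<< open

>> stack.push(x: east)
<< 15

>> maze.move(dir: east)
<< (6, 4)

>> maze.sense(dir: east)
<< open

>> stack.push(x: east)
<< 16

>> maze.move(dir: east)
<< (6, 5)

>> maze.sense(dir: north)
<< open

>> stack.push(x: north)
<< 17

>> maze.move(dir: north)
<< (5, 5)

>> maze.sense(dir: west)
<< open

>> stack.push(x: west)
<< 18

>> maze.move(dir: west)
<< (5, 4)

>> maze.sense(dir: north)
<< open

>> stack.push(x: north)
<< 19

>> maze.move(dir: north)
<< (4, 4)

>> maze.sense(dir: east)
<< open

>> stack.push(x: east)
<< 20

>> maze.move(dir: east)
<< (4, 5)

>> stack.pop()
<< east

>> maze.move(dir: west)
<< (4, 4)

>> maze.sense(dir: west)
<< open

>> stack.push(x: west)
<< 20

>> maze.move(dir: west)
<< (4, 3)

>> stack.pop()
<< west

>> maze.move(dir: east)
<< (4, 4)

>> stack.pop()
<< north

>> maze.move(dir: south)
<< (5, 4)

>> stack.pop()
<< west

>> maze.move(dir: east)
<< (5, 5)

>> stack.pop()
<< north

>> maze.move(dir: south)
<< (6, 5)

>> maze.sense(dir: south)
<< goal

>> maze.move(dir: south)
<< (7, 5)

Answer: (7, 5)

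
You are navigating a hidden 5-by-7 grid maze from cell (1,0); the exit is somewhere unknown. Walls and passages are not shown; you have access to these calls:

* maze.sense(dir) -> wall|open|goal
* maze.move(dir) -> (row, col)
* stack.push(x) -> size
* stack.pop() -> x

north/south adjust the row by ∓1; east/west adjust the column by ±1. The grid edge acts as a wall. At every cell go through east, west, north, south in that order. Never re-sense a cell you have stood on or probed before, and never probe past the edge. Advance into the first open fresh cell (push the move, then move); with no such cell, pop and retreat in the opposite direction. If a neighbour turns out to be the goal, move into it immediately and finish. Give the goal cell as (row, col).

→ maze.sense(dir: east)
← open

→ stack.push(x: east)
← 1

→ maze.move(dir: east)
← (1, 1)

→ maze.sense(dir: east)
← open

→ stack.push(x: east)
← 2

→ maze.move(dir: east)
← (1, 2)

→ maze.sense(dir: east)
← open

→ stack.push(x: east)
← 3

→ maze.move(dir: east)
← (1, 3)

→ maze.sense(dir: east)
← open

→ stack.push(x: east)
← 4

→ maze.move(dir: east)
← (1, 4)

→ maze.sense(dir: east)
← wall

→ maze.sense(dir: north)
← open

→ stack.push(x: north)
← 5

→ maze.move(dir: north)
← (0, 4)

→ maze.sense(dir: east)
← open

→ stack.push(x: east)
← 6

→ maze.move(dir: east)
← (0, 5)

→ maze.sense(dir: east)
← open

→ stack.push(x: east)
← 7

→ maze.move(dir: east)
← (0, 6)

→ maze.sense(dir: south)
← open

→ stack.push(x: south)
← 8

→ maze.move(dir: south)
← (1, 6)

→ maze.sense(dir: south)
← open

→ stack.push(x: south)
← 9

→ maze.move(dir: south)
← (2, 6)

→ maze.sense(dir: west)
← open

→ stack.push(x: west)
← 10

→ maze.move(dir: west)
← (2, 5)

→ maze.sense(dir: west)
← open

→ stack.push(x: west)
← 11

→ maze.move(dir: west)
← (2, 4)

→ maze.sense(dir: west)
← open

→ stack.push(x: west)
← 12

→ maze.move(dir: west)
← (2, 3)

→ maze.sense(dir: west)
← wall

→ maze.sense(dir: south)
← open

→ stack.push(x: south)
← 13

→ maze.move(dir: south)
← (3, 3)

→ maze.sense(dir: east)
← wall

→ maze.sense(dir: west)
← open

→ stack.push(x: west)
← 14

→ maze.move(dir: west)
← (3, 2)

→ maze.sense(dir: west)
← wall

→ maze.sense(dir: south)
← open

→ stack.push(x: south)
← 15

→ maze.move(dir: south)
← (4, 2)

→ maze.sense(dir: east)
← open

→ stack.push(x: east)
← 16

→ maze.move(dir: east)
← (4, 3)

→ maze.sense(dir: east)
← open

→ stack.push(x: east)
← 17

→ maze.move(dir: east)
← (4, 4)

→ maze.sense(dir: east)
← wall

→ stack.pop()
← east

→ maze.move(dir: west)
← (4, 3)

→ stack.pop()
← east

→ maze.move(dir: west)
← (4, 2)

→ maze.sense(dir: west)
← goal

→ maze.move(dir: west)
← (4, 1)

Answer: (4, 1)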